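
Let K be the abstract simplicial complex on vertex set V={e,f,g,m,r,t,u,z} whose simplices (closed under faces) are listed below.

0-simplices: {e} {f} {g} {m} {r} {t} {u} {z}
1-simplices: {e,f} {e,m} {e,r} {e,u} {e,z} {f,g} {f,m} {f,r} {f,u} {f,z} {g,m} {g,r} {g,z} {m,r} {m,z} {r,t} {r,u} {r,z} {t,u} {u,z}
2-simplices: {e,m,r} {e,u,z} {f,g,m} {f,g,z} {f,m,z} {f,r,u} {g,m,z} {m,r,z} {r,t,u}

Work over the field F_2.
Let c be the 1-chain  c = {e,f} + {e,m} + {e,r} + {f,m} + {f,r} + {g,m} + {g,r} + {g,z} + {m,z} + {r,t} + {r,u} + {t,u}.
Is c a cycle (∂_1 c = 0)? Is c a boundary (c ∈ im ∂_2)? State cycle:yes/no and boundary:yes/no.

cycle:no boundary:no

n_0=8 n_1=20 n_2=9  [Z2]
∂1: piv[ef,em,er,eu,ez,fg,rt] rk=7  ker:fm,fr,fu,fz,gm,gr,gz,mr,mz,ru,rz,tu,uz
∂2: piv[emr,euz,fgm,fgz,fmz,fru,mrz,rtu] rk=8  ker:gmz
∂1c = {e} + {f} + {g} + {r}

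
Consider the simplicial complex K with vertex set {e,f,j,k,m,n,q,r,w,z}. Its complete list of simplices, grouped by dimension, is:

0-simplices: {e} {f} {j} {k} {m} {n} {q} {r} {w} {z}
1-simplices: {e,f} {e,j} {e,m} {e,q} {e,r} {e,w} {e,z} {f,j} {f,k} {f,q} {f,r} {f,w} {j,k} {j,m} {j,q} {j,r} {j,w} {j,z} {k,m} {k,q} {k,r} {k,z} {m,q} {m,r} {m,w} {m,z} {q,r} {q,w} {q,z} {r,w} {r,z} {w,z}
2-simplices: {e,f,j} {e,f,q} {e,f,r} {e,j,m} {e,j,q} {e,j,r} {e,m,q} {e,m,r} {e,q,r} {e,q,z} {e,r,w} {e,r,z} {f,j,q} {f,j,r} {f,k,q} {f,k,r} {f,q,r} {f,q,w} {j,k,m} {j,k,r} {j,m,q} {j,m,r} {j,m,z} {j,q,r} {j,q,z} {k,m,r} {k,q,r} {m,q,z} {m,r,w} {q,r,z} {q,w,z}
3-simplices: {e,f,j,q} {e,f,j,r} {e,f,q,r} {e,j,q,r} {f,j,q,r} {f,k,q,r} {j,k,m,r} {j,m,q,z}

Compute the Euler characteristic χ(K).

χ(K)=1

n_0=10 n_1=32 n_2=31 n_3=8
χ=+10−32+31−8=1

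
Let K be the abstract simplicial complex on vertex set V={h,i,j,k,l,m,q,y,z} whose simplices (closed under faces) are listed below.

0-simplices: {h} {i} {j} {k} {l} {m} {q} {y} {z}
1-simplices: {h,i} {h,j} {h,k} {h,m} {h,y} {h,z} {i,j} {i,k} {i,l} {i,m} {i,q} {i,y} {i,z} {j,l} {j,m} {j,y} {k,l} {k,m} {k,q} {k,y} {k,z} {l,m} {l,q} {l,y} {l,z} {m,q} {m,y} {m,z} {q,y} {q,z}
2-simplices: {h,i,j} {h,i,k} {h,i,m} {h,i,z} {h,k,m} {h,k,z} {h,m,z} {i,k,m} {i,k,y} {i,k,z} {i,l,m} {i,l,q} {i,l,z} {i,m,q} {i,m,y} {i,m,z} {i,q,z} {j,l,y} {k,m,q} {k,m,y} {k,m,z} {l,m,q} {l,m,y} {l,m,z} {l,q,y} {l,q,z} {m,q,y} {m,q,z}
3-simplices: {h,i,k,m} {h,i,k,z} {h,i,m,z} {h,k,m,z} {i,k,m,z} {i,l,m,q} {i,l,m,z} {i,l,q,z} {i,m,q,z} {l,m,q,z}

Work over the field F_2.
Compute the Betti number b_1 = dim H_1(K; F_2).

n_0=9 n_1=30 n_2=28 n_3=10  [Z2]
∂1: piv[hi,hj,hk,hm,hy,hz,il,iq] rk=8  ker:ij,ik,im,iy,iz,jl,jm,jy,kl,km,kq,ky,kz,lm,lq,ly,lz,mq,my,mz,qy,qz
∂2: piv[hij,hik,him,hiz,hkm,hkz,hmz,iky,ilm,ilq,ilz,imq,imy,iqz,jly,kmq,lmy,lqy] rk=18  ker:ikm,ikz,imz,kmy,kmz,lmq,lmz,lqz,mqy,mqz
∂3: piv[hikm,hikz,himz,hkmz,ilmq,ilmz,ilqz,imqz] rk=8  ker:ikmz,lmqz
b_1=(30−8)−18=4

b_1=4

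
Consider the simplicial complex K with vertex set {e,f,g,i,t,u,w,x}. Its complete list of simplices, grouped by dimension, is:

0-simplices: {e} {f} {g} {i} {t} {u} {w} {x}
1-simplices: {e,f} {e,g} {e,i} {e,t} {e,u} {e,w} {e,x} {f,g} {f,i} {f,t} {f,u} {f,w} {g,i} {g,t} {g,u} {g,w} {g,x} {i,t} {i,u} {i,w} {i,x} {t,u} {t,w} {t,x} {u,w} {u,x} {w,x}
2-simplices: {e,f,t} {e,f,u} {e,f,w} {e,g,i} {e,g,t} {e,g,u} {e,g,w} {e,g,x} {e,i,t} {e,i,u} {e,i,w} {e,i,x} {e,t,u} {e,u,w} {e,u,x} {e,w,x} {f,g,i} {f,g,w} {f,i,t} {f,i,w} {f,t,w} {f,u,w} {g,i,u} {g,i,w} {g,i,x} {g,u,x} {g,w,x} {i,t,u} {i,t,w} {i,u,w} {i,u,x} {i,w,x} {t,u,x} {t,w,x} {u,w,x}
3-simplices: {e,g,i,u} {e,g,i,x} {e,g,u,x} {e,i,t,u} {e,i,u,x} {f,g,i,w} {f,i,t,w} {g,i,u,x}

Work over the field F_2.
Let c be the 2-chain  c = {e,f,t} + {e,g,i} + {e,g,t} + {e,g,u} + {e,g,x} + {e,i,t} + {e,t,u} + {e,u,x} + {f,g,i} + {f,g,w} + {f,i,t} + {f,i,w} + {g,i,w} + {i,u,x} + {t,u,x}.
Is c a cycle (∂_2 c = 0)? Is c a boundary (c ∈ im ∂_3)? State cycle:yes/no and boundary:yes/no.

cycle:no boundary:no

n_0=8 n_1=27 n_2=35 n_3=8  [Z2]
∂1: piv[ef,eg,ei,et,eu,ew,ex] rk=7  ker:fg,fi,ft,fu,fw,gi,gt,gu,gw,gx,it,iu,iw,ix,tu,tw,tx,uw,ux,wx
∂2: piv[eft,efu,efw,egi,egt,egu,egw,egx,eit,eiu,eiw,eix,etu,euw,eux,ewx,fgi,fgw,ftw,tux] rk=20  ker:fit,fiw,fuw,giu,giw,gix,gux,gwx,itu,itw,iuw,iux,iwx,twx,uwx
∂3: piv[egiu,egix,egux,eitu,eiux,fgiw,fitw] rk=7  ker:giux
∂2c = {e,f} + {e,u} + {f,i} + {g,i} + {g,t} + {g,u} + {g,x} + {i,u} + {i,x} + {t,x} + {u,x}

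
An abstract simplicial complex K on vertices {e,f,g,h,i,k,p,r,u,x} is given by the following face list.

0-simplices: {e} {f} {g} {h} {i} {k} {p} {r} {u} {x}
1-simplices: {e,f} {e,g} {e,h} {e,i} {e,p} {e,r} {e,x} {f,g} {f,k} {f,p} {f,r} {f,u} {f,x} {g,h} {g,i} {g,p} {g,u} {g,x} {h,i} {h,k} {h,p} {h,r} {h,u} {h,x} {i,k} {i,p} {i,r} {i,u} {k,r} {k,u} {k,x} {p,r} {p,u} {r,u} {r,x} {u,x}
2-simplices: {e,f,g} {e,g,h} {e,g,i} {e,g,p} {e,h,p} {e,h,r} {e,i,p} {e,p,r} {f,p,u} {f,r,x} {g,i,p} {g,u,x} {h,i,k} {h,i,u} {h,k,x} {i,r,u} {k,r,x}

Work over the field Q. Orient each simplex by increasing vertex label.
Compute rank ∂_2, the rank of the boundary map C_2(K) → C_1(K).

n_0=10 n_1=36 n_2=17  [Q]
∂1: piv[ef,eg,eh,ei,ep,er,ex,fk,fu] rk=9  ker:fg,fp,fr,fx,gh,gi,gp,gu,gx,hi,hk,hp,hr,hu,hx,ik,ip,ir,iu,kr,ku,kx,pr,pu,ru,rx,ux
∂2: piv[efg,egh,egi,egp,ehp,ehr,eip,epr,fpu,frx,gux,hik,hiu,hkx,iru,krx] rk=16  ker:gip
rk∂_2=16

rank∂_2=16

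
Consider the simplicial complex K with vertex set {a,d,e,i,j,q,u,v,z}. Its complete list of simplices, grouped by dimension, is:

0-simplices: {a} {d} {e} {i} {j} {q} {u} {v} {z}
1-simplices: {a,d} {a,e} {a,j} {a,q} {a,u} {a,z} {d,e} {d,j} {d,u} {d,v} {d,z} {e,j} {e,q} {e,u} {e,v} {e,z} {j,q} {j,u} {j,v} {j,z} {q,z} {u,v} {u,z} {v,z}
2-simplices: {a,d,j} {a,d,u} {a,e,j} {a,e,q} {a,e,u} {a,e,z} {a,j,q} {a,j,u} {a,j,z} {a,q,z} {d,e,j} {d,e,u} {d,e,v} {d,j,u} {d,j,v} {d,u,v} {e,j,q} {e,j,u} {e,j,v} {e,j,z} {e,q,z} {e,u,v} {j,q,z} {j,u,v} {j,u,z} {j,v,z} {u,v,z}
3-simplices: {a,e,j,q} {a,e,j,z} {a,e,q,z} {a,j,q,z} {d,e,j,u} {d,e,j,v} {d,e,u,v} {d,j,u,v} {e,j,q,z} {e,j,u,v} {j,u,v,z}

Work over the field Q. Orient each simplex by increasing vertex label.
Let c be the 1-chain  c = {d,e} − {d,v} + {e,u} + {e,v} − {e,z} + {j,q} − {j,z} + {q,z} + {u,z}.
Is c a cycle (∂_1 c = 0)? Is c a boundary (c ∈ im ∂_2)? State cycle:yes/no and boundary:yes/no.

cycle:yes boundary:yes

n_0=9 n_1=24 n_2=27 n_3=11  [Q]
∂1: piv[ad,ae,aj,aq,au,az,dv] rk=7  ker:de,dj,du,dz,ej,eq,eu,ev,ez,jq,ju,jv,jz,qz,uv,uz,vz
∂2: piv[adj,adu,aej,aeq,aeu,aez,ajq,aju,ajz,aqz,dej,dev,djv,duv,juz,jvz] rk=16  ker:deu,dju,ejq,eju,ejv,ejz,eqz,euv,jqz,juv,uvz
∂3: piv[aejq,aejz,aeqz,ajqz,deju,dejv,deuv,djuv,juvz] rk=9  ker:ejqz,ejuv
∂1c = 0
c vs im∂2: reduces to 0 ⇒ boundary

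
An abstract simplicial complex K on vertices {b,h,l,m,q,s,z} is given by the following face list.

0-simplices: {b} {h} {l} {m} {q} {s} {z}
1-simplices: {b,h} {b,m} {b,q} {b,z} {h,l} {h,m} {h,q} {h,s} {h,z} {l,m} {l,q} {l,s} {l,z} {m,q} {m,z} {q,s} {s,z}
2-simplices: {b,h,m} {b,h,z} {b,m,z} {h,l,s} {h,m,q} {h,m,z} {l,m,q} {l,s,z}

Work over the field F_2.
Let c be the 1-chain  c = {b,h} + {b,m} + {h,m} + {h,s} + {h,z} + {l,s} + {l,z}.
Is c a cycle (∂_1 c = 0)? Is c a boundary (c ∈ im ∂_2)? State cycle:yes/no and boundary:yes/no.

cycle:yes boundary:no

n_0=7 n_1=17 n_2=8  [Z2]
∂1: piv[bh,bm,bq,bz,hl,hs] rk=6  ker:hm,hq,hz,lm,lq,ls,lz,mq,mz,qs,sz
∂2: piv[bhm,bhz,bmz,hls,hmq,lmq,lsz] rk=7  ker:hmz
∂1c = 0
c vs im∂2: residual ≠ 0 ⇒ not boundary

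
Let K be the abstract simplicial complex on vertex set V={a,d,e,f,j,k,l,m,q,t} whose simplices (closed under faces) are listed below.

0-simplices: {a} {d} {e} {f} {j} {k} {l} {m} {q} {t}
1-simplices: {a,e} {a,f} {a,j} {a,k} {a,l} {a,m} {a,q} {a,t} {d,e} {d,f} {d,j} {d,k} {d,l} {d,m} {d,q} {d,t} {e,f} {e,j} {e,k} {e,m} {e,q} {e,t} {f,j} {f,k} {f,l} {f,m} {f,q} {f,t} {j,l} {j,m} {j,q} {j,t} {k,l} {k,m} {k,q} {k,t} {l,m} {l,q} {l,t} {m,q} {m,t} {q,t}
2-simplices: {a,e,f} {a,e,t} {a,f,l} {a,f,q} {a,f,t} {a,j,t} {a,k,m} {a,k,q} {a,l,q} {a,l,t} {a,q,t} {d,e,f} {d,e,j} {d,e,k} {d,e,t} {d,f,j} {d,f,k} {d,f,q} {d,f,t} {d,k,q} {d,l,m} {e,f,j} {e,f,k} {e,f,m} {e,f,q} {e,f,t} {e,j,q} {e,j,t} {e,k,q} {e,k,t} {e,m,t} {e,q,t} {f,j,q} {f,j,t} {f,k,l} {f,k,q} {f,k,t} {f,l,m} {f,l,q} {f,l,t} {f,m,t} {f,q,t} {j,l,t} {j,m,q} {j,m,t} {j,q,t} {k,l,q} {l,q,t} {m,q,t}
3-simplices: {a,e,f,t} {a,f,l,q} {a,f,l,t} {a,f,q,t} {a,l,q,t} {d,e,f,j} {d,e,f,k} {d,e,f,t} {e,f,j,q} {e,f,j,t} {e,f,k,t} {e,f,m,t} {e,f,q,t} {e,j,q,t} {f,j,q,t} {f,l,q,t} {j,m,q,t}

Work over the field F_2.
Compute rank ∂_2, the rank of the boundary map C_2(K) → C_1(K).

rank∂_2=31

n_0=10 n_1=42 n_2=49 n_3=17  [Z2]
∂1: piv[ae,af,aj,ak,al,am,aq,at,de] rk=9  ker:df,dj,dk,dl,dm,dq,dt,ef,ej,ek,em,eq,et,fj,fk,fl,fm,fq,ft,jl,jm,jq,jt,kl,km,kq,kt,lm,lq,lt,mq,mt,qt
∂2: piv[aef,aet,afl,afq,aft,ajt,akm,akq,alq,alt,aqt,def,dej,dek,det,dfj,dfk,dfq,dkq,dlm,efm,efq,ejq,ejt,ekt,emt,fkl,flm,jlt,jmq,jmt] rk=31  ker:dft,efj,efk,eft,ekq,eqt,fjq,fjt,fkq,fkt,flq,flt,fmt,fqt,jqt,klq,lqt,mqt
∂3: piv[aeft,aflq,aflt,afqt,alqt,defj,defk,deft,efjq,efjt,efkt,efmt,efqt,ejqt,jmqt] rk=15  ker:fjqt,flqt
rk∂_2=31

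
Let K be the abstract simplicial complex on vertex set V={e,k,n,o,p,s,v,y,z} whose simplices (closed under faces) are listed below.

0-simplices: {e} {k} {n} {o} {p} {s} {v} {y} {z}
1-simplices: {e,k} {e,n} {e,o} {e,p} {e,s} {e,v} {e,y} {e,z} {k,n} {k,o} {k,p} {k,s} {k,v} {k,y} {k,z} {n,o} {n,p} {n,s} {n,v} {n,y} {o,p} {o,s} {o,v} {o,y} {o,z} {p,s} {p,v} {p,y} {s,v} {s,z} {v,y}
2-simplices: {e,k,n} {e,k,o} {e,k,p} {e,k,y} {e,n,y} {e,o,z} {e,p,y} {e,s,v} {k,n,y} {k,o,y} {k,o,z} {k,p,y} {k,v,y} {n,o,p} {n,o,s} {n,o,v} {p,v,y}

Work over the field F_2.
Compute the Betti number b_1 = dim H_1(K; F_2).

n_0=9 n_1=31 n_2=17  [Z2]
∂1: piv[ek,en,eo,ep,es,ev,ey,ez] rk=8  ker:kn,ko,kp,ks,kv,ky,kz,no,np,ns,nv,ny,op,os,ov,oy,oz,ps,pv,py,sv,sz,vy
∂2: piv[ekn,eko,ekp,eky,eny,eoz,epy,esv,koy,koz,kvy,nop,nos,nov,pvy] rk=15  ker:kny,kpy
b_1=(31−8)−15=8

b_1=8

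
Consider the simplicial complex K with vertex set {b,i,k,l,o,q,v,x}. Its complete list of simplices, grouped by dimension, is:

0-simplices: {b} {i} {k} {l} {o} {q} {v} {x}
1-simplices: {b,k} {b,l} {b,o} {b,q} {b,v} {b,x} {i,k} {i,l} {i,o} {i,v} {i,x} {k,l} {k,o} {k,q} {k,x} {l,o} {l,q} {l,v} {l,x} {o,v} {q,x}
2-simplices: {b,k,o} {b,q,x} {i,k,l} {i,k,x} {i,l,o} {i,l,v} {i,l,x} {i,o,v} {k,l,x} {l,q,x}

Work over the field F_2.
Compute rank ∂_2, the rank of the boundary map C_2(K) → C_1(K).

n_0=8 n_1=21 n_2=10  [Z2]
∂1: piv[bk,bl,bo,bq,bv,bx,ik] rk=7  ker:il,io,iv,ix,kl,ko,kq,kx,lo,lq,lv,lx,ov,qx
∂2: piv[bko,bqx,ikl,ikx,ilo,ilv,ilx,iov,lqx] rk=9  ker:klx
rk∂_2=9

rank∂_2=9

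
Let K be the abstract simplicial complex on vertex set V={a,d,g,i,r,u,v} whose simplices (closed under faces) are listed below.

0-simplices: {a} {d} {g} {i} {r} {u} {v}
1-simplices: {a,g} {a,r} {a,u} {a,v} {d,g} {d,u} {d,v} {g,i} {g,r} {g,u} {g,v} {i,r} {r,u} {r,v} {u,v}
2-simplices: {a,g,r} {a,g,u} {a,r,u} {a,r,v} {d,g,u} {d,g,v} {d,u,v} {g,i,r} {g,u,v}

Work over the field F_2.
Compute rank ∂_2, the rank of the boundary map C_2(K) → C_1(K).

rank∂_2=8

n_0=7 n_1=15 n_2=9  [Z2]
∂1: piv[ag,ar,au,av,dg,gi] rk=6  ker:du,dv,gr,gu,gv,ir,ru,rv,uv
∂2: piv[agr,agu,aru,arv,dgu,dgv,duv,gir] rk=8  ker:guv
rk∂_2=8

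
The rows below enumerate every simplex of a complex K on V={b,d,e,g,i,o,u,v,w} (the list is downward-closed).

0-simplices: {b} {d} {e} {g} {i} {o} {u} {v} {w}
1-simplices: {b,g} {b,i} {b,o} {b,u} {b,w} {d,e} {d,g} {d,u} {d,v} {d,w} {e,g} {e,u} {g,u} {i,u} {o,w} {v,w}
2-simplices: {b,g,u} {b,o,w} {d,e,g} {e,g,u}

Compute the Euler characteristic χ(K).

χ(K)=-3

n_0=9 n_1=16 n_2=4
χ=+9−16+4=-3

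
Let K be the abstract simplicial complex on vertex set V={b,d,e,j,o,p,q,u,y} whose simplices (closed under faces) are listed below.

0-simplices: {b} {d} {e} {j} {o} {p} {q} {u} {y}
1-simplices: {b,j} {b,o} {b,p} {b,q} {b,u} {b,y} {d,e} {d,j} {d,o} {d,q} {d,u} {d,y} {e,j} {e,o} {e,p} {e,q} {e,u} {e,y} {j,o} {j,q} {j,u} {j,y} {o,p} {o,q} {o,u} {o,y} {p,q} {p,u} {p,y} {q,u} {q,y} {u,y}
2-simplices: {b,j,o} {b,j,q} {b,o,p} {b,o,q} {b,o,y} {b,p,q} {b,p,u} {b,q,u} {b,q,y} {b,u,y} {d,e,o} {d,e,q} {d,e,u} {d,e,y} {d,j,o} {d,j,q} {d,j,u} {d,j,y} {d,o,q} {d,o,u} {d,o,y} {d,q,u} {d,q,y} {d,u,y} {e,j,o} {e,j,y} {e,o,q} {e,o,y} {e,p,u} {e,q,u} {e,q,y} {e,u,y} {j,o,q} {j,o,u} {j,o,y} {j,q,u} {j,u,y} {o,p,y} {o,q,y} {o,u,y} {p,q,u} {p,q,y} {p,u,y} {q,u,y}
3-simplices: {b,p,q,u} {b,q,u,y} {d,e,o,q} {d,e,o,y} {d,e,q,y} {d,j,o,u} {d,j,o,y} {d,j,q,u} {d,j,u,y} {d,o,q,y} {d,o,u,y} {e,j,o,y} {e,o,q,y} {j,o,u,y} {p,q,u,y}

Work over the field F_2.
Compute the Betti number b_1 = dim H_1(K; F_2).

n_0=9 n_1=32 n_2=44 n_3=15  [Z2]
∂1: piv[bj,bo,bp,bq,bu,by,de,dj] rk=8  ker:do,dq,du,dy,ej,eo,ep,eq,eu,ey,jo,jq,ju,jy,op,oq,ou,oy,pq,pu,py,qu,qy,uy
∂2: piv[bjo,bjq,bop,boq,boy,bpq,bpu,bqu,bqy,buy,deo,deq,deu,dey,djo,djq,dju,djy,dou,doy,dqu,ejo,epu,opy] rk=24  ker:doq,dqy,duy,ejy,eoq,eoy,equ,eqy,euy,joq,jou,joy,jqu,juy,oqy,ouy,pqu,pqy,puy,quy
∂3: piv[bpqu,bquy,deoq,deoy,deqy,djou,djoy,djqu,djuy,doqy,douy,ejoy,pquy] rk=13  ker:eoqy,jouy
b_1=(32−8)−24=0

b_1=0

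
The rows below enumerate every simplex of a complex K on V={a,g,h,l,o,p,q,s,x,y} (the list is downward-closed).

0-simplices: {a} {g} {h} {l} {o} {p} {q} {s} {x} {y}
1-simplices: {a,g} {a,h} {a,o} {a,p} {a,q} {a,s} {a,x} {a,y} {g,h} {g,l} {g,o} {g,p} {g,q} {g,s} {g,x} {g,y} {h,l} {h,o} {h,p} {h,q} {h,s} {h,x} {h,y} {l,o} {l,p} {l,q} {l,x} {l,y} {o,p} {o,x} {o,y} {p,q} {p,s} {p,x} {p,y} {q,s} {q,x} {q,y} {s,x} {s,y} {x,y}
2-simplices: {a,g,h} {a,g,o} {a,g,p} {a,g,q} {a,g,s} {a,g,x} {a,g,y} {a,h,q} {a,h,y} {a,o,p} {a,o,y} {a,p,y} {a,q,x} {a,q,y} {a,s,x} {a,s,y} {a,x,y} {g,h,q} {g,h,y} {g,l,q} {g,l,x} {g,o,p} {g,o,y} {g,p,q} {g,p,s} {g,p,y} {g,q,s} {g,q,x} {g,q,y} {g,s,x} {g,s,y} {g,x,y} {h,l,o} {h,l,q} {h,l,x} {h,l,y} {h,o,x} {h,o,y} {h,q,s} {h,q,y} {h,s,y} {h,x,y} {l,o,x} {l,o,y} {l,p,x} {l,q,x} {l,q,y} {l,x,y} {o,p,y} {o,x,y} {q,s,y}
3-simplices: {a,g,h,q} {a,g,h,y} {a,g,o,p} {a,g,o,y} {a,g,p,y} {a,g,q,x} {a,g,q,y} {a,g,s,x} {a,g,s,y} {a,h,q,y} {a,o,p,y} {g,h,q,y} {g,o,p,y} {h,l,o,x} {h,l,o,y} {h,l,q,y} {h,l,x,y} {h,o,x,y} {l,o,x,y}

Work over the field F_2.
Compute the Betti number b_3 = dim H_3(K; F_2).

b_3=3

n_0=10 n_1=41 n_2=51 n_3=19  [Z2]
∂1: piv[ag,ah,ao,ap,aq,as,ax,ay,gl] rk=9  ker:gh,go,gp,gq,gs,gx,gy,hl,ho,hp,hq,hs,hx,hy,lo,lp,lq,lx,ly,op,ox,oy,pq,ps,px,py,qs,qx,qy,sx,sy,xy
∂2: piv[agh,ago,agp,agq,ags,agx,agy,ahq,ahy,aop,aoy,apy,aqx,aqy,asx,asy,axy,glq,glx,gpq,gps,gqs,hlo,hlq,hlx,hly,hox,hoy,hqs,lpx] rk=30  ker:ghq,ghy,gop,goy,gpy,gqx,gqy,gsx,gsy,gxy,hqy,hsy,hxy,lox,loy,lqx,lqy,lxy,opy,oxy,qsy
∂3: piv[aghq,aghy,agop,agoy,agpy,agqx,agqy,agsx,agsy,ahqy,aopy,hlox,hloy,hlqy,hlxy,hoxy] rk=16  ker:ghqy,gopy,loxy
b_3=(19−16)−0=3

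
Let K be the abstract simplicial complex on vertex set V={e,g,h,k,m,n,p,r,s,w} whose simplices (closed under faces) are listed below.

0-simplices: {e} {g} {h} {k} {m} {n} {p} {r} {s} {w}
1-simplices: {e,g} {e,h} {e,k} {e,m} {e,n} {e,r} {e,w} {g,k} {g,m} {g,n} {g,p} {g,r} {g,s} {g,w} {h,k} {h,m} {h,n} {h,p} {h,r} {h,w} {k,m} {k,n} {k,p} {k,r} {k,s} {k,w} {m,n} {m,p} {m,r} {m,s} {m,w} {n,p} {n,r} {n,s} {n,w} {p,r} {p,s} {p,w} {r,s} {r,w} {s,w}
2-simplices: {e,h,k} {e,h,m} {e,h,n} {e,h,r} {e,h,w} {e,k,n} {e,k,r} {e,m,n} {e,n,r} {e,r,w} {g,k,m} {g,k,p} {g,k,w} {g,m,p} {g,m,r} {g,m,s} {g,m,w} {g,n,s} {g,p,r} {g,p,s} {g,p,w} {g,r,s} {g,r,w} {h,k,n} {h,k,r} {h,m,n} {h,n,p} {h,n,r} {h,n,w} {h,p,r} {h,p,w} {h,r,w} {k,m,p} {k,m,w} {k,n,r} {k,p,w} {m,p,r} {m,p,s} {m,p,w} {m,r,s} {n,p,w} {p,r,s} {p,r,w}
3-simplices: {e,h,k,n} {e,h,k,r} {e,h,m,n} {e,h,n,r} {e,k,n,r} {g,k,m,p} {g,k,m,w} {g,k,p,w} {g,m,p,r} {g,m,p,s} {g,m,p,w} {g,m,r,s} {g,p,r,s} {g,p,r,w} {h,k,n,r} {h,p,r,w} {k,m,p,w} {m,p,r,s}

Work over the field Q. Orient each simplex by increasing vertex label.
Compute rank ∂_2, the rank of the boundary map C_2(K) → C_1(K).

rank∂_2=26

n_0=10 n_1=41 n_2=43 n_3=18  [Q]
∂1: piv[eg,eh,ek,em,en,er,ew,gp,gs] rk=9  ker:gk,gm,gn,gr,gw,hk,hm,hn,hp,hr,hw,km,kn,kp,kr,ks,kw,mn,mp,mr,ms,mw,np,nr,ns,nw,pr,ps,pw,rs,rw,sw
∂2: piv[ehk,ehm,ehn,ehr,ehw,ekn,ekr,emn,enr,erw,gkm,gkp,gkw,gmp,gmr,gms,gmw,gns,gpr,gps,gpw,grs,grw,hnp,hnw,hpr] rk=26  ker:hkn,hkr,hmn,hnr,hpw,hrw,kmp,kmw,knr,kpw,mpr,mps,mpw,mrs,npw,prs,prw
∂3: piv[ehkn,ehkr,ehmn,ehnr,eknr,gkmp,gkmw,gkpw,gmpr,gmps,gmpw,gmrs,gprs,gprw,hprw] rk=15  ker:hknr,kmpw,mprs
rk∂_2=26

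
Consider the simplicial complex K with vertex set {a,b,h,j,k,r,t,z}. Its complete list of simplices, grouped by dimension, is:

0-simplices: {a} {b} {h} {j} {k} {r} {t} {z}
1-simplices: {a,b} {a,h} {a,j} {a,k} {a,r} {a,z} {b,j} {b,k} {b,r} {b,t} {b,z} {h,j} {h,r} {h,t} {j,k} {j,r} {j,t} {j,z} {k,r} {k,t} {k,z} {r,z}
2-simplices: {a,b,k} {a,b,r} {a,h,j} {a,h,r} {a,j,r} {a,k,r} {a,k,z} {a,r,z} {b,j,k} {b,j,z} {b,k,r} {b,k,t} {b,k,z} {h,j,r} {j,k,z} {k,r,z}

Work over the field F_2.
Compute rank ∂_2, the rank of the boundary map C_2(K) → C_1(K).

n_0=8 n_1=22 n_2=16  [Z2]
∂1: piv[ab,ah,aj,ak,ar,az,bt] rk=7  ker:bj,bk,br,bz,hj,hr,ht,jk,jr,jt,jz,kr,kt,kz,rz
∂2: piv[abk,abr,ahj,ahr,ajr,akr,akz,arz,bjk,bjz,bkt,bkz] rk=12  ker:bkr,hjr,jkz,krz
rk∂_2=12

rank∂_2=12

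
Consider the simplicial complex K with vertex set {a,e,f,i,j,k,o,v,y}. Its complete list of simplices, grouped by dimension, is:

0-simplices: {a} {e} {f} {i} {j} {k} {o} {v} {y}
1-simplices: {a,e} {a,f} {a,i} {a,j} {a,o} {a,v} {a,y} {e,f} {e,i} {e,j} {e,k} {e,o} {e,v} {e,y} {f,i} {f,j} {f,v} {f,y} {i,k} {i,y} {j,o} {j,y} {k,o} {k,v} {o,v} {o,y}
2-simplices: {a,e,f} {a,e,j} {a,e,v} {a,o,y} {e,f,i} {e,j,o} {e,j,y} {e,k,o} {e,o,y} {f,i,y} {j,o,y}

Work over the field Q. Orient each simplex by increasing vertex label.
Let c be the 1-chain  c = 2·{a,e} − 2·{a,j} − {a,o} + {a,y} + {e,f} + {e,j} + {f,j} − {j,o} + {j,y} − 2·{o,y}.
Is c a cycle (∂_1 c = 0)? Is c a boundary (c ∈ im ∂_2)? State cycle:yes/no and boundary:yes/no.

cycle:yes boundary:no

n_0=9 n_1=26 n_2=11  [Q]
∂1: piv[ae,af,ai,aj,ao,av,ay,ek] rk=8  ker:ef,ei,ej,eo,ev,ey,fi,fj,fv,fy,ik,iy,jo,jy,ko,kv,ov,oy
∂2: piv[aef,aej,aev,aoy,efi,ejo,ejy,eko,eoy,fiy] rk=10  ker:joy
∂1c = 0
c vs im∂2: residual ≠ 0 ⇒ not boundary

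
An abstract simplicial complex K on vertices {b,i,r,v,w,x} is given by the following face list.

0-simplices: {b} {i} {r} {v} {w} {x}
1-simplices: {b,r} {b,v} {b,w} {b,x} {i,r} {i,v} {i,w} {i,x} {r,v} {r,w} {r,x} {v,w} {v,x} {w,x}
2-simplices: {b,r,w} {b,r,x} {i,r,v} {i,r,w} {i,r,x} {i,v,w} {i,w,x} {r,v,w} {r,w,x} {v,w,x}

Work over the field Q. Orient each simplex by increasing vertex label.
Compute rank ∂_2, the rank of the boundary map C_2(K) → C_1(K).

n_0=6 n_1=14 n_2=10  [Q]
∂1: piv[br,bv,bw,bx,ir] rk=5  ker:iv,iw,ix,rv,rw,rx,vw,vx,wx
∂2: piv[brw,brx,irv,irw,irx,ivw,iwx,vwx] rk=8  ker:rvw,rwx
rk∂_2=8

rank∂_2=8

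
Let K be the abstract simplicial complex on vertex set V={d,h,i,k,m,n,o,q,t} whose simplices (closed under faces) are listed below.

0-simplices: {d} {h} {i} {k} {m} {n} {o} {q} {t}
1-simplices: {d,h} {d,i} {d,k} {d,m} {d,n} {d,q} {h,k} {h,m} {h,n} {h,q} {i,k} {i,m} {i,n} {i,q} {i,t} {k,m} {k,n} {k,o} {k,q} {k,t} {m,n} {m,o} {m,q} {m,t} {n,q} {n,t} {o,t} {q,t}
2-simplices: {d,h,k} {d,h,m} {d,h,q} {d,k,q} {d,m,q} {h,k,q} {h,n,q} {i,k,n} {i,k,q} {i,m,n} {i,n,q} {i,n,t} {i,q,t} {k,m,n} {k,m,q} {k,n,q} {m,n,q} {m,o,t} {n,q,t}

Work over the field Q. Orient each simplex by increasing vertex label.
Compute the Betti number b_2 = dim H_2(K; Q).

b_2=4

n_0=9 n_1=28 n_2=19  [Q]
∂1: piv[dh,di,dk,dm,dn,dq,it,ko] rk=8  ker:hk,hm,hn,hq,ik,im,in,iq,km,kn,kq,kt,mn,mo,mq,mt,nq,nt,ot,qt
∂2: piv[dhk,dhm,dhq,dkq,dmq,hnq,ikn,ikq,imn,inq,int,iqt,kmn,kmq,mot] rk=15  ker:hkq,knq,mnq,nqt
b_2=(19−15)−0=4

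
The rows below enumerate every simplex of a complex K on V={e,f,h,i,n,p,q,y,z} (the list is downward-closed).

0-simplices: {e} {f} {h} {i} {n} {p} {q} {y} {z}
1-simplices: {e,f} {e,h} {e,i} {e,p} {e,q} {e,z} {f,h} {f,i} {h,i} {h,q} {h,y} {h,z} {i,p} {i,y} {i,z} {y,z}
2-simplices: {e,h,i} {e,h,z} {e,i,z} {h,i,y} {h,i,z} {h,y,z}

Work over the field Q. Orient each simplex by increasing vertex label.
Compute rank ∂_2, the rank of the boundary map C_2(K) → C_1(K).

rank∂_2=5

n_0=9 n_1=16 n_2=6  [Q]
∂1: piv[ef,eh,ei,ep,eq,ez,hy] rk=7  ker:fh,fi,hi,hq,hz,ip,iy,iz,yz
∂2: piv[ehi,ehz,eiz,hiy,hyz] rk=5  ker:hiz
rk∂_2=5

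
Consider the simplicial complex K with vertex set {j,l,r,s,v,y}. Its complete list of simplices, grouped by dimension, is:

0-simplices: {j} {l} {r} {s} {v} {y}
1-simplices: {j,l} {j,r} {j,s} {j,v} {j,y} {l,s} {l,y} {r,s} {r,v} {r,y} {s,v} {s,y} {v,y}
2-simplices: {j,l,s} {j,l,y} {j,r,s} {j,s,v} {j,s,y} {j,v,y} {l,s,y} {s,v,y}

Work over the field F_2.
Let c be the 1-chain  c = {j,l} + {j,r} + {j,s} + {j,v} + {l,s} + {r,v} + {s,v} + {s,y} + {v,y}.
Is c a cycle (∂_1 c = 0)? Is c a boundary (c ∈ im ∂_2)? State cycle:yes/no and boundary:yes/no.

n_0=6 n_1=13 n_2=8  [Z2]
∂1: piv[jl,jr,js,jv,jy] rk=5  ker:ls,ly,rs,rv,ry,sv,sy,vy
∂2: piv[jls,jly,jrs,jsv,jsy,jvy] rk=6  ker:lsy,svy
∂1c = 0
c vs im∂2: residual ≠ 0 ⇒ not boundary

cycle:yes boundary:no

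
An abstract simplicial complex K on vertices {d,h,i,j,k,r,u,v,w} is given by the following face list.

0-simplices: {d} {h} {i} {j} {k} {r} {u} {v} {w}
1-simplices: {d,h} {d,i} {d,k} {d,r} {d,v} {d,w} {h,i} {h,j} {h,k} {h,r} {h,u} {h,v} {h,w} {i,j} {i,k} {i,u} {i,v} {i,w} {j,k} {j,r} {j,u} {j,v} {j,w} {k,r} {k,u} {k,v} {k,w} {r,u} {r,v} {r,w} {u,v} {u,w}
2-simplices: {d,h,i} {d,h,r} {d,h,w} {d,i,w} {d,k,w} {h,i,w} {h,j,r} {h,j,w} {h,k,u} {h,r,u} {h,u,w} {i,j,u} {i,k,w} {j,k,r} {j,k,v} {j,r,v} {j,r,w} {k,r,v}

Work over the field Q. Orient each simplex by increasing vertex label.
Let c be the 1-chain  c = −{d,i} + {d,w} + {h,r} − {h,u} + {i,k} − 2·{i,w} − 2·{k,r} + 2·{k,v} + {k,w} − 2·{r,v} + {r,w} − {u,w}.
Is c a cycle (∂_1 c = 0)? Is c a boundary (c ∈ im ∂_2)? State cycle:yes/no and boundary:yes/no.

n_0=9 n_1=32 n_2=18  [Q]
∂1: piv[dh,di,dk,dr,dv,dw,hj,hu] rk=8  ker:hi,hk,hr,hv,hw,ij,ik,iu,iv,iw,jk,jr,ju,jv,jw,kr,ku,kv,kw,ru,rv,rw,uv,uw
∂2: piv[dhi,dhr,dhw,diw,dkw,hjr,hjw,hku,hru,huw,iju,ikw,jkr,jkv,jrv,jrw] rk=16  ker:hiw,krv
∂1c = 0
c vs im∂2: reduces to 0 ⇒ boundary

cycle:yes boundary:yes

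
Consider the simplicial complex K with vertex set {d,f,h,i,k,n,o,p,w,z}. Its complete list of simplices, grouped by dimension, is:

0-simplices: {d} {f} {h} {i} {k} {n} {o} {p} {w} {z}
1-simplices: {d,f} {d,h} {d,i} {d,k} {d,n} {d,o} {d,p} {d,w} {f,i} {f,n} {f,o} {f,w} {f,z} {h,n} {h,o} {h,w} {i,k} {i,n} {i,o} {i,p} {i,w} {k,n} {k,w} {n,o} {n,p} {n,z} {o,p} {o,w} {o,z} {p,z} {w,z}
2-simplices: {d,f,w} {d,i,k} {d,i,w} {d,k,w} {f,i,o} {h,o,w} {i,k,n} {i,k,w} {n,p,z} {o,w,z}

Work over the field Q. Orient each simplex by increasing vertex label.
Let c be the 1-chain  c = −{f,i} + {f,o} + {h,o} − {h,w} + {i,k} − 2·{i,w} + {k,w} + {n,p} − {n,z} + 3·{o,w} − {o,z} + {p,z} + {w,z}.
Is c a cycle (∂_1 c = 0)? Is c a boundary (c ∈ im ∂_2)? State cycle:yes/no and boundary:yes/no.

n_0=10 n_1=31 n_2=10  [Q]
∂1: piv[df,dh,di,dk,dn,do,dp,dw,fz] rk=9  ker:fi,fn,fo,fw,hn,ho,hw,ik,in,io,ip,iw,kn,kw,no,np,nz,op,ow,oz,pz,wz
∂2: piv[dfw,dik,diw,dkw,fio,how,ikn,npz,owz] rk=9  ker:ikw
∂1c = 0
c vs im∂2: residual ≠ 0 ⇒ not boundary

cycle:yes boundary:no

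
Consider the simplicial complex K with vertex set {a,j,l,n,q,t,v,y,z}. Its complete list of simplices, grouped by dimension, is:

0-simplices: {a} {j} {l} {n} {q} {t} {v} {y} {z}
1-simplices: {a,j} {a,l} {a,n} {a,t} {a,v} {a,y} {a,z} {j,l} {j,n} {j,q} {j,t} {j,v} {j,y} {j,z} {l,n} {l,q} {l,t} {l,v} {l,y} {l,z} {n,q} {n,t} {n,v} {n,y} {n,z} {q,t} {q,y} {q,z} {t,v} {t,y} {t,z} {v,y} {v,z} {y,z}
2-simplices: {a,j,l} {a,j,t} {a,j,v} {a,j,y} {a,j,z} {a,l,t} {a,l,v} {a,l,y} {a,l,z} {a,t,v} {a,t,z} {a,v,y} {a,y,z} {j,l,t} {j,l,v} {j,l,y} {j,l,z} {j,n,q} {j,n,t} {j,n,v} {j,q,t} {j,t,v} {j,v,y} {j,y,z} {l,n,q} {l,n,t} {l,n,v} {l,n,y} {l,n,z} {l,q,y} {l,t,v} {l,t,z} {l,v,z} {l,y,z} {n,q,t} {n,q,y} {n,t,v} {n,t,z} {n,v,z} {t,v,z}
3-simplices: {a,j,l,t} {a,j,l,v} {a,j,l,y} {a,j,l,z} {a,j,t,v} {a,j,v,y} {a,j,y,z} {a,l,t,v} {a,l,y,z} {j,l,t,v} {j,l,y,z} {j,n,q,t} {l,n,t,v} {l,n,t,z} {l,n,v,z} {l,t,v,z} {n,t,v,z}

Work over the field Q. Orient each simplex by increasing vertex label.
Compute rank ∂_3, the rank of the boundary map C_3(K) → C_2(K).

n_0=9 n_1=34 n_2=40 n_3=17  [Q]
∂1: piv[aj,al,an,at,av,ay,az,jq] rk=8  ker:jl,jn,jt,jv,jy,jz,ln,lq,lt,lv,ly,lz,nq,nt,nv,ny,nz,qt,qy,qz,tv,ty,tz,vy,vz,yz
∂2: piv[ajl,ajt,ajv,ajy,ajz,alt,alv,aly,alz,atv,atz,avy,ayz,jnq,jnt,jnv,jqt,lnq,lnt,lny,lnz,lqy,lvz] rk=23  ker:jlt,jlv,jly,jlz,jtv,jvy,jyz,lnv,ltv,ltz,lyz,nqt,nqy,ntv,ntz,nvz,tvz
∂3: piv[ajlt,ajlv,ajly,ajlz,ajtv,ajvy,ajyz,altv,alyz,jnqt,lntv,lntz,lnvz,ltvz] rk=14  ker:jltv,jlyz,ntvz
rk∂_3=14

rank∂_3=14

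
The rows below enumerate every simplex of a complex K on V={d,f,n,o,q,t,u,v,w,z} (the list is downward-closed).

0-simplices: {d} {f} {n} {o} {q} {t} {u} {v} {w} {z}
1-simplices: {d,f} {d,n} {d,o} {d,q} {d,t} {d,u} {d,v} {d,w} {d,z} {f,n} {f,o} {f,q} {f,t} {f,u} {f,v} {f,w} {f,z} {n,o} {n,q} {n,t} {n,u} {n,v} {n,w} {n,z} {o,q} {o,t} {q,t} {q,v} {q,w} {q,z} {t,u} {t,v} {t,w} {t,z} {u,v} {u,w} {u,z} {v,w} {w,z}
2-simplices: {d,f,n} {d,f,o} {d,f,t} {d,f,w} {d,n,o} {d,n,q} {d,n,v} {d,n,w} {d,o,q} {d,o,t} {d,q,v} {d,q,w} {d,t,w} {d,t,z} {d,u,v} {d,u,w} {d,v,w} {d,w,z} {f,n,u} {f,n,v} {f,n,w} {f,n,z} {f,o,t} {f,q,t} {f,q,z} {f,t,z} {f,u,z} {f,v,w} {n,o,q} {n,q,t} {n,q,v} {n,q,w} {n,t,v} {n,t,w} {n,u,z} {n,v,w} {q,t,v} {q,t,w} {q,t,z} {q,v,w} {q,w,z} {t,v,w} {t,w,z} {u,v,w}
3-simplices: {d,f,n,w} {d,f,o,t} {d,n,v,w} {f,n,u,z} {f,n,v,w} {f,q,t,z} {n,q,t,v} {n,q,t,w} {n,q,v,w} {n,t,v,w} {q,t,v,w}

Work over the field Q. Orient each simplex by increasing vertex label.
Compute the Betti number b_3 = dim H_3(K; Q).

b_3=1

n_0=10 n_1=39 n_2=44 n_3=11  [Q]
∂1: piv[df,dn,do,dq,dt,du,dv,dw,dz] rk=9  ker:fn,fo,fq,ft,fu,fv,fw,fz,no,nq,nt,nu,nv,nw,nz,oq,ot,qt,qv,qw,qz,tu,tv,tw,tz,uv,uw,uz,vw,wz
∂2: piv[dfn,dfo,dft,dfw,dno,dnq,dnv,dnw,doq,dot,dqv,dqw,dtw,dtz,duv,duw,dvw,dwz,fnu,fnv,fnz,fqt,fqz,ftz,fuz,nqt,ntv,ntw] rk=28  ker:fnw,fot,fvw,noq,nqv,nqw,nuz,nvw,qtv,qtw,qtz,qvw,qwz,tvw,twz,uvw
∂3: piv[dfnw,dfot,dnvw,fnuz,fnvw,fqtz,nqtv,nqtw,nqvw,ntvw] rk=10  ker:qtvw
b_3=(11−10)−0=1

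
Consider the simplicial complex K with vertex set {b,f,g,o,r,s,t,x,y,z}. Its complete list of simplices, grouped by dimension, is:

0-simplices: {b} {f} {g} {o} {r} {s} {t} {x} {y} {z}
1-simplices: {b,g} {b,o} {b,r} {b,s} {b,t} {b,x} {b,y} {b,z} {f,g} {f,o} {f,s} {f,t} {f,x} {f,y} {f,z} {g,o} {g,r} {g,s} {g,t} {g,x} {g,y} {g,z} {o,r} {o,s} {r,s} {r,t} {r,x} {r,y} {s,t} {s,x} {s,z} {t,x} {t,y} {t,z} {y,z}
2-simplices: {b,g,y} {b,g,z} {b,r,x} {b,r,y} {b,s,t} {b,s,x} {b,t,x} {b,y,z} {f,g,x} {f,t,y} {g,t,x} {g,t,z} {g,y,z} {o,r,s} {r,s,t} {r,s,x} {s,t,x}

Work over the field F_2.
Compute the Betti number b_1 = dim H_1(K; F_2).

n_0=10 n_1=35 n_2=17  [Z2]
∂1: piv[bg,bo,br,bs,bt,bx,by,bz,fg] rk=9  ker:fo,fs,ft,fx,fy,fz,go,gr,gs,gt,gx,gy,gz,or,os,rs,rt,rx,ry,st,sx,sz,tx,ty,tz,yz
∂2: piv[bgy,bgz,brx,bry,bst,bsx,btx,byz,fgx,fty,gtx,gtz,ors,rst,rsx] rk=15  ker:gyz,stx
b_1=(35−9)−15=11

b_1=11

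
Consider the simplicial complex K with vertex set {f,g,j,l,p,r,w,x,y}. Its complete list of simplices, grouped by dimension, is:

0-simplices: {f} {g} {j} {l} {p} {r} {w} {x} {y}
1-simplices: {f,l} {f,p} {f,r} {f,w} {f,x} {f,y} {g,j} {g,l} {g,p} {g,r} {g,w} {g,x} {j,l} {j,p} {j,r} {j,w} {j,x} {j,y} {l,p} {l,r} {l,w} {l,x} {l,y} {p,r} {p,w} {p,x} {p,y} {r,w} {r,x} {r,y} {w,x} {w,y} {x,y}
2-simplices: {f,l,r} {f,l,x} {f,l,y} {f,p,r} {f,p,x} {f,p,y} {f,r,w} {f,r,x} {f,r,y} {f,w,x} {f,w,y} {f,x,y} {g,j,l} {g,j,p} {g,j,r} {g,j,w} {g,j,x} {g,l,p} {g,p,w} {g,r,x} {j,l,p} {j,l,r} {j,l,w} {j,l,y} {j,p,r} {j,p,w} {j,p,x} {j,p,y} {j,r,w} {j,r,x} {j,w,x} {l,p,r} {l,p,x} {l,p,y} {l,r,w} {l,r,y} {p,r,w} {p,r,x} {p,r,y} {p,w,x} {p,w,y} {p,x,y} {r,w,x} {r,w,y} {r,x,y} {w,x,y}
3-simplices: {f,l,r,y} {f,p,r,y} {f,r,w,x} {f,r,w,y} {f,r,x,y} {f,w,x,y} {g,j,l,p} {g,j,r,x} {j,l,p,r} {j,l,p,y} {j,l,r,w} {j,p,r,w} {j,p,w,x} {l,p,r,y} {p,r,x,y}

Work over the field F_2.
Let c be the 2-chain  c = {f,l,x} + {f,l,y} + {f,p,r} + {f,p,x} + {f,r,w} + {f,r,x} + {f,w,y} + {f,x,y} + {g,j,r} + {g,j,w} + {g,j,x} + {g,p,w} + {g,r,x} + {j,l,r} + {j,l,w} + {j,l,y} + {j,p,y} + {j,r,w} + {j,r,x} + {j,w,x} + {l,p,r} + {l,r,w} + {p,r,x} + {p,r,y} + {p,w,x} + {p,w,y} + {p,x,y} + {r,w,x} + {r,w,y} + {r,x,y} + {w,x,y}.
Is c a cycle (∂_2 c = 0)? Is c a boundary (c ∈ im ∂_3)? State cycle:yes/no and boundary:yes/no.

n_0=9 n_1=33 n_2=46 n_3=15  [Z2]
∂1: piv[fl,fp,fr,fw,fx,fy,gj,gl] rk=8  ker:gp,gr,gw,gx,jl,jp,jr,jw,jx,jy,lp,lr,lw,lx,ly,pr,pw,px,py,rw,rx,ry,wx,wy,xy
∂2: piv[flr,flx,fly,fpr,fpx,fpy,frw,frx,fry,fwx,fwy,fxy,gjl,gjp,gjr,gjw,gjx,glp,gpw,grx,jlr,jlw,jly,jpr,jrw] rk=25  ker:jlp,jpw,jpx,jpy,jrx,jwx,lpr,lpx,lpy,lrw,lry,prw,prx,pry,pwx,pwy,pxy,rwx,rwy,rxy,wxy
∂3: piv[flry,fpry,frwx,frwy,frxy,fwxy,gjlp,gjrx,jlpr,jlpy,jlrw,jprw,jpwx,lpry,prxy] rk=15
∂2c = {f,r} + {f,y} + {g,j} + {g,p} + {j,l} + {j,p} + {j,x} + {l,p} + {l,r} + {l,x} + {p,w} + {r,w} + {r,y}

cycle:no boundary:no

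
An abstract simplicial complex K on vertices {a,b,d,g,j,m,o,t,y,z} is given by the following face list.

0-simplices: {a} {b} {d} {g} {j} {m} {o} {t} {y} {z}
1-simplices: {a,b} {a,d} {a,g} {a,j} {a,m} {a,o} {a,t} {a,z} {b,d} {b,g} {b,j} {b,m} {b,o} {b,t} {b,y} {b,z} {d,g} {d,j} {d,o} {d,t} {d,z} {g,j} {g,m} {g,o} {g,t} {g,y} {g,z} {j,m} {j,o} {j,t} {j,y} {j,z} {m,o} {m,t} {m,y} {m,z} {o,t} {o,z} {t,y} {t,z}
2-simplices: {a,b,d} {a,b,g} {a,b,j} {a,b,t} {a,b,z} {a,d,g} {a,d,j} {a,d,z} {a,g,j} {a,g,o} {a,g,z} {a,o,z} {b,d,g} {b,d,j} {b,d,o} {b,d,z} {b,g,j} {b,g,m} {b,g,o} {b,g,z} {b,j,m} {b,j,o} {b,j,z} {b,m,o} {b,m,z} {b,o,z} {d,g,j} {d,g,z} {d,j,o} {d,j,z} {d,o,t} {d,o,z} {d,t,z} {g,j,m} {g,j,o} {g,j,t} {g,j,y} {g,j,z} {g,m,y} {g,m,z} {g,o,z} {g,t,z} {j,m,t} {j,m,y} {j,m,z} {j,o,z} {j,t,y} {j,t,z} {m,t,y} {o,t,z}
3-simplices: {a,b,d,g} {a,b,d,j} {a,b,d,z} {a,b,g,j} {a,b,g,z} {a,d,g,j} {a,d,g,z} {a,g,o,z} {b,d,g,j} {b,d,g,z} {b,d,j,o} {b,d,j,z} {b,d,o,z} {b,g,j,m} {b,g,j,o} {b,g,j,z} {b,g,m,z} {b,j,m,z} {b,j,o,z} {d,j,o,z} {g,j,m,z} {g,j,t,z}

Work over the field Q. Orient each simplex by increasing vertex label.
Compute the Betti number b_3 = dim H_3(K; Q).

b_3=4

n_0=10 n_1=40 n_2=50 n_3=22  [Q]
∂1: piv[ab,ad,ag,aj,am,ao,at,az,by] rk=9  ker:bd,bg,bj,bm,bo,bt,bz,dg,dj,do,dt,dz,gj,gm,go,gt,gy,gz,jm,jo,jt,jy,jz,mo,mt,my,mz,ot,oz,ty,tz
∂2: piv[abd,abg,abj,abt,abz,adg,adj,adz,agj,ago,agz,aoz,bdo,bgm,bgo,bjm,bjo,bjz,bmo,bmz,dot,dtz,gjt,gjy,gmy,gtz,jmt,jty] rk=28  ker:bdg,bdj,bdz,bgj,bgz,boz,dgj,dgz,djo,djz,doz,gjm,gjo,gjz,gmz,goz,jmy,jmz,joz,jtz,mty,otz
∂3: piv[abdg,abdj,abdz,abgj,abgz,adgj,adgz,agoz,bdjo,bdjz,bdoz,bgjm,bgjo,bgjz,bgmz,bjmz,bjoz,gjtz] rk=18  ker:bdgj,bdgz,djoz,gjmz
b_3=(22−18)−0=4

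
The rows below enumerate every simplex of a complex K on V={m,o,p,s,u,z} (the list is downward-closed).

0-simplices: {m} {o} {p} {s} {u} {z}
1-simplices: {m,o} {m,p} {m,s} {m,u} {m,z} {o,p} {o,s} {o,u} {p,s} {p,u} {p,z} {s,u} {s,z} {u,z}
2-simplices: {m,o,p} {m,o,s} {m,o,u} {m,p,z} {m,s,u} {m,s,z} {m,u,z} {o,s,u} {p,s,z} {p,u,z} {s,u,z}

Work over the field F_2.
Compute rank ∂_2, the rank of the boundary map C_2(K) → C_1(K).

rank∂_2=9

n_0=6 n_1=14 n_2=11  [Z2]
∂1: piv[mo,mp,ms,mu,mz] rk=5  ker:op,os,ou,ps,pu,pz,su,sz,uz
∂2: piv[mop,mos,mou,mpz,msu,msz,muz,psz,puz] rk=9  ker:osu,suz
rk∂_2=9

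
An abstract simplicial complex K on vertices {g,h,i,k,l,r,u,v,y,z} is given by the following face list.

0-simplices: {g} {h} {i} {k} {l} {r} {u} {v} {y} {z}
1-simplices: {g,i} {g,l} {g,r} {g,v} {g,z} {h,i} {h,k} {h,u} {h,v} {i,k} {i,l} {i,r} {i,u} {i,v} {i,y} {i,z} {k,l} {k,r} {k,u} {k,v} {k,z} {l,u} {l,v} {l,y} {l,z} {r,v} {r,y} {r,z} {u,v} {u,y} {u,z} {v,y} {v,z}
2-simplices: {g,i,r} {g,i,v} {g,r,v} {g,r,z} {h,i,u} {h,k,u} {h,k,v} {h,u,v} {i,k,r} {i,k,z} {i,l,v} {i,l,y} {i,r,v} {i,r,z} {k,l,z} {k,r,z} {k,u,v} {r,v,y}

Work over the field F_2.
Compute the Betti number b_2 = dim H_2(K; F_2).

b_2=3

n_0=10 n_1=33 n_2=18  [Z2]
∂1: piv[gi,gl,gr,gv,gz,hi,hk,hu,iy] rk=9  ker:hv,ik,il,ir,iu,iv,iz,kl,kr,ku,kv,kz,lu,lv,ly,lz,rv,ry,rz,uv,uy,uz,vy,vz
∂2: piv[gir,giv,grv,grz,hiu,hku,hkv,huv,ikr,ikz,ilv,ily,irz,klz,rvy] rk=15  ker:irv,krz,kuv
b_2=(18−15)−0=3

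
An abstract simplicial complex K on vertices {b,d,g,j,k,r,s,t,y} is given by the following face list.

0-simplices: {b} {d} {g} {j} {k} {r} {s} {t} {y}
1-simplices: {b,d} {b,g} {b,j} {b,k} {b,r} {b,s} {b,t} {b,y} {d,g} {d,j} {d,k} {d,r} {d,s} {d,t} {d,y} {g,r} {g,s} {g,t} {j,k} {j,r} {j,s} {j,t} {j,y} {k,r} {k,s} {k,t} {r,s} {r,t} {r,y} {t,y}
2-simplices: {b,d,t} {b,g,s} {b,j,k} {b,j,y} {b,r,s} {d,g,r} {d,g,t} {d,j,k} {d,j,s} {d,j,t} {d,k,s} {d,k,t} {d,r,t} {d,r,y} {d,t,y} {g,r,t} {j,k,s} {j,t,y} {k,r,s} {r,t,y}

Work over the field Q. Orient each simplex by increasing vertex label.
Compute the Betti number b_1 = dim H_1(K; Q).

b_1=5

n_0=9 n_1=30 n_2=20  [Q]
∂1: piv[bd,bg,bj,bk,br,bs,bt,by] rk=8  ker:dg,dj,dk,dr,ds,dt,dy,gr,gs,gt,jk,jr,js,jt,jy,kr,ks,kt,rs,rt,ry,ty
∂2: piv[bdt,bgs,bjk,bjy,brs,dgr,dgt,djk,djs,djt,dks,dkt,drt,dry,dty,jty,krs] rk=17  ker:grt,jks,rty
b_1=(30−8)−17=5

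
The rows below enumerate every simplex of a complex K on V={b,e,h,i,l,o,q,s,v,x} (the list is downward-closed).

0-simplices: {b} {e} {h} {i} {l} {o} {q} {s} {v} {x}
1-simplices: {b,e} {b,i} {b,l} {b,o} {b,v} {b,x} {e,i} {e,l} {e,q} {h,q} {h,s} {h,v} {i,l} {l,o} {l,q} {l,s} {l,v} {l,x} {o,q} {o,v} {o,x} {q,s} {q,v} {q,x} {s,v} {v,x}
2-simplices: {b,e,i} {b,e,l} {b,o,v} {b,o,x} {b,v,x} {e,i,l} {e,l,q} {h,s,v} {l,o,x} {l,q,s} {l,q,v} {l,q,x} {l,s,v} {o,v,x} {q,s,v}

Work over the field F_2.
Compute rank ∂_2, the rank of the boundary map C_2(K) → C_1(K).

n_0=10 n_1=26 n_2=15  [Z2]
∂1: piv[be,bi,bl,bo,bv,bx,eq,hq,hs] rk=9  ker:ei,el,hv,il,lo,lq,ls,lv,lx,oq,ov,ox,qs,qv,qx,sv,vx
∂2: piv[bei,bel,bov,box,bvx,eil,elq,hsv,lox,lqs,lqv,lqx,lsv] rk=13  ker:ovx,qsv
rk∂_2=13

rank∂_2=13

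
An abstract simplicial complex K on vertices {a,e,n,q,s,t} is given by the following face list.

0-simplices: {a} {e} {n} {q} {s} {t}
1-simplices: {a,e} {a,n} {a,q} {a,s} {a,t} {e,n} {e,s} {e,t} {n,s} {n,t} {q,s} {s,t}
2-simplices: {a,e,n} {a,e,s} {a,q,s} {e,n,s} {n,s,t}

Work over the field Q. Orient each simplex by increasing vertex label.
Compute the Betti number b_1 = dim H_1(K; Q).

n_0=6 n_1=12 n_2=5  [Q]
∂1: piv[ae,an,aq,as,at] rk=5  ker:en,es,et,ns,nt,qs,st
∂2: piv[aen,aes,aqs,ens,nst] rk=5
b_1=(12−5)−5=2

b_1=2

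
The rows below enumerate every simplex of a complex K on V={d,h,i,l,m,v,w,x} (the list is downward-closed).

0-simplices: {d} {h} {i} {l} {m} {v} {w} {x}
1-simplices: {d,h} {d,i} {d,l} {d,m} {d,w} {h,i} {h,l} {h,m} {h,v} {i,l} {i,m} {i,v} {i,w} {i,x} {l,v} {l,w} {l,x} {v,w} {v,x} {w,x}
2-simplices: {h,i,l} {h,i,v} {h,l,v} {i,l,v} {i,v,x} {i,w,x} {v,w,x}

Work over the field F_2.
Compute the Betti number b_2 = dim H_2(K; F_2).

b_2=1

n_0=8 n_1=20 n_2=7  [Z2]
∂1: piv[dh,di,dl,dm,dw,hv,ix] rk=7  ker:hi,hl,hm,il,im,iv,iw,lv,lw,lx,vw,vx,wx
∂2: piv[hil,hiv,hlv,ivx,iwx,vwx] rk=6  ker:ilv
b_2=(7−6)−0=1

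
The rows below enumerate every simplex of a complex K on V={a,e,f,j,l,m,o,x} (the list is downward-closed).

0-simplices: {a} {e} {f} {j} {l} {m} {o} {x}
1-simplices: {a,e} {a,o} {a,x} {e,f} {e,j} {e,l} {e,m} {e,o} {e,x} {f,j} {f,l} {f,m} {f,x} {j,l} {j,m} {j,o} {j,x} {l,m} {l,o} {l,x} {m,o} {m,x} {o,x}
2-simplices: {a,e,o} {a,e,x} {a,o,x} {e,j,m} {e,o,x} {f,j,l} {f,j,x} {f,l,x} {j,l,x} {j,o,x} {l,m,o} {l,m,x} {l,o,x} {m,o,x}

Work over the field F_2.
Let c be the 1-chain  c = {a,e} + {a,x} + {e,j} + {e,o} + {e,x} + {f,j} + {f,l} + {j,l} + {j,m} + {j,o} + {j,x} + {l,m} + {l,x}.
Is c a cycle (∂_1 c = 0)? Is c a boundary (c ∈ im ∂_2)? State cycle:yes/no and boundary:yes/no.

n_0=8 n_1=23 n_2=14  [Z2]
∂1: piv[ae,ao,ax,ef,ej,el,em] rk=7  ker:eo,ex,fj,fl,fm,fx,jl,jm,jo,jx,lm,lo,lx,mo,mx,ox
∂2: piv[aeo,aex,aox,ejm,fjl,fjx,flx,jox,lmo,lmx,lox] rk=11  ker:eox,jlx,mox
∂1c = 0
c vs im∂2: residual ≠ 0 ⇒ not boundary

cycle:yes boundary:no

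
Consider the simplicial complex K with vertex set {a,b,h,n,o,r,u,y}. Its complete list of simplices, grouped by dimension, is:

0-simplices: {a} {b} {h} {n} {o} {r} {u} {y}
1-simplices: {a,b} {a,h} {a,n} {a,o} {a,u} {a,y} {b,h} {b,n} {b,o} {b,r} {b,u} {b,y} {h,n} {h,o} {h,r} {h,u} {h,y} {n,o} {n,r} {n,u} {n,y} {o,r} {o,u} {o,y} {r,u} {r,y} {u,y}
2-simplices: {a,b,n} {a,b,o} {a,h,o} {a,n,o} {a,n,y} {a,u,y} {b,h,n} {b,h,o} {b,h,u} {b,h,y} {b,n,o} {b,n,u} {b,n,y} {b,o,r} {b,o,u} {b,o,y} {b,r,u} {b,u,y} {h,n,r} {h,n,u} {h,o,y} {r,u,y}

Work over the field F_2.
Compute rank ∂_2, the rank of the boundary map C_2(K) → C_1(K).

rank∂_2=19

n_0=8 n_1=27 n_2=22  [Z2]
∂1: piv[ab,ah,an,ao,au,ay,br] rk=7  ker:bh,bn,bo,bu,by,hn,ho,hr,hu,hy,no,nr,nu,ny,or,ou,oy,ru,ry,uy
∂2: piv[abn,abo,aho,ano,any,auy,bhn,bho,bhu,bhy,bnu,bny,bor,bou,boy,bru,buy,hnr,ruy] rk=19  ker:bno,hnu,hoy
rk∂_2=19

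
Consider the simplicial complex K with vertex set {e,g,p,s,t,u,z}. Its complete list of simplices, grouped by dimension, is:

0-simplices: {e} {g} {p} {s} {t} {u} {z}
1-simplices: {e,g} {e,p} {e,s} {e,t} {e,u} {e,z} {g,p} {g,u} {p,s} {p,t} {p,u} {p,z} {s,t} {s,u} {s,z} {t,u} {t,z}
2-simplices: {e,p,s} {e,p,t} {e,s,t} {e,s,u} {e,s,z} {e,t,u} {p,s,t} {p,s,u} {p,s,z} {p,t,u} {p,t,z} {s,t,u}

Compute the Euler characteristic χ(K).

χ(K)=2

n_0=7 n_1=17 n_2=12
χ=+7−17+12=2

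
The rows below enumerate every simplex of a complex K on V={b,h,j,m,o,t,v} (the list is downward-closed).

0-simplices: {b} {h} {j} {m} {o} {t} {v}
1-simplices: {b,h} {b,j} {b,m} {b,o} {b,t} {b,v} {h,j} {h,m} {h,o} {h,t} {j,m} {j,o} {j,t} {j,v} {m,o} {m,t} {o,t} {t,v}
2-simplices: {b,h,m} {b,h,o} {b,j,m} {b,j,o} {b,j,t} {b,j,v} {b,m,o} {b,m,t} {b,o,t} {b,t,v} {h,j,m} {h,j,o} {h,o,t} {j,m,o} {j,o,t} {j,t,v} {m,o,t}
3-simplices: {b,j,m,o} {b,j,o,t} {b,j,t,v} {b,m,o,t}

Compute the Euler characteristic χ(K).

n_0=7 n_1=18 n_2=17 n_3=4
χ=+7−18+17−4=2

χ(K)=2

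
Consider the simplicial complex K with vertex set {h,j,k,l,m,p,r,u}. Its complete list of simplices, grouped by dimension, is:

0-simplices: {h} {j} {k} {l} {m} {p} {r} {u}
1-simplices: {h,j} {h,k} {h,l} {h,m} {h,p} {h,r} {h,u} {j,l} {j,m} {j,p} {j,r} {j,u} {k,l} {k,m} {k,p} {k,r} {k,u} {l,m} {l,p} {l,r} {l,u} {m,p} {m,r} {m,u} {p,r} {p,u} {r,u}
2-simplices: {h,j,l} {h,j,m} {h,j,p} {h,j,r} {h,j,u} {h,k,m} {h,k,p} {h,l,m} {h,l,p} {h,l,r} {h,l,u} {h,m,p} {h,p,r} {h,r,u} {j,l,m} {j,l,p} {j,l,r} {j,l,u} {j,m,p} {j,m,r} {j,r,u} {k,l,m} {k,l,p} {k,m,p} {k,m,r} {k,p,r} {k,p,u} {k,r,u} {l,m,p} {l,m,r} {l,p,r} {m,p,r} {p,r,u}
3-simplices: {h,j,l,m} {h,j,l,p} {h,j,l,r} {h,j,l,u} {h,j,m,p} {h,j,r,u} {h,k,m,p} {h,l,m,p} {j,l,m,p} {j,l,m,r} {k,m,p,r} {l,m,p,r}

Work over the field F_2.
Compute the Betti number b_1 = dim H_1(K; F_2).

b_1=1

n_0=8 n_1=27 n_2=33 n_3=12  [Z2]
∂1: piv[hj,hk,hl,hm,hp,hr,hu] rk=7  ker:jl,jm,jp,jr,ju,kl,km,kp,kr,ku,lm,lp,lr,lu,mp,mr,mu,pr,pu,ru
∂2: piv[hjl,hjm,hjp,hjr,hju,hkm,hkp,hlm,hlp,hlr,hlu,hmp,hpr,hru,jmr,klm,kmr,kpu,kru] rk=19  ker:jlm,jlp,jlr,jlu,jmp,jru,klp,kmp,kpr,lmp,lmr,lpr,mpr,pru
∂3: piv[hjlm,hjlp,hjlr,hjlu,hjmp,hjru,hkmp,hlmp,jlmr,kmpr,lmpr] rk=11  ker:jlmp
b_1=(27−7)−19=1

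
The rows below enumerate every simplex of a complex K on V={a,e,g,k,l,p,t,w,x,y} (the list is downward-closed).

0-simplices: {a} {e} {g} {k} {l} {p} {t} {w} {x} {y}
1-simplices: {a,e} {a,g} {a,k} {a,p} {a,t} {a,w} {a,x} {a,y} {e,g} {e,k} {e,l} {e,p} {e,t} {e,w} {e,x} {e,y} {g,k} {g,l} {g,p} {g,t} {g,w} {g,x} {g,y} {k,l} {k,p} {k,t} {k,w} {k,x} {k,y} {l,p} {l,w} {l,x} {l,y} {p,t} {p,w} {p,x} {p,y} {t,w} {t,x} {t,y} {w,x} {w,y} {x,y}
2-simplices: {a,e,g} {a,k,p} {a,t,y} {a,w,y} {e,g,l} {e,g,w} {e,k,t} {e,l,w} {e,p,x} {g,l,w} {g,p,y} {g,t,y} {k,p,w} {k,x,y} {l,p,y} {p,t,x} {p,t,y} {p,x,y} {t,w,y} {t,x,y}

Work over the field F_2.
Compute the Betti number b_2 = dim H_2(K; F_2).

b_2=2

n_0=10 n_1=43 n_2=20  [Z2]
∂1: piv[ae,ag,ak,ap,at,aw,ax,ay,el] rk=9  ker:eg,ek,ep,et,ew,ex,ey,gk,gl,gp,gt,gw,gx,gy,kl,kp,kt,kw,kx,ky,lp,lw,lx,ly,pt,pw,px,py,tw,tx,ty,wx,wy,xy
∂2: piv[aeg,akp,aty,awy,egl,egw,ekt,elw,epx,gpy,gty,kpw,kxy,lpy,ptx,pty,pxy,twy] rk=18  ker:glw,txy
b_2=(20−18)−0=2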